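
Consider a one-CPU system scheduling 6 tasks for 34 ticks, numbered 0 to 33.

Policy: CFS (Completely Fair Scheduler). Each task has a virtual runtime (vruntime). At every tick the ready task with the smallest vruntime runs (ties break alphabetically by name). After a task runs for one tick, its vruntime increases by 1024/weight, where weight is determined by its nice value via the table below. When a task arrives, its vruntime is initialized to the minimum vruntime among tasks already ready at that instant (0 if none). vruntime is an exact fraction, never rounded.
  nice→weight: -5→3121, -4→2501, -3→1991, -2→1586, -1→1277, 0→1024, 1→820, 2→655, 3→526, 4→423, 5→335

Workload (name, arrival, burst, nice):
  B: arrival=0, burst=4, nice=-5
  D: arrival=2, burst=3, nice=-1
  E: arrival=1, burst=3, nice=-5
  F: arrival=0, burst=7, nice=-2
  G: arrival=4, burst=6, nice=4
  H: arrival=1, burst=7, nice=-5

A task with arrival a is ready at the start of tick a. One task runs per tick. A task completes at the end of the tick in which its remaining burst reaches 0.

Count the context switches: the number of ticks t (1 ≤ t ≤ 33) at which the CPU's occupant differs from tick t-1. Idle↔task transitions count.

t=0: vr[B=0 F=0] → run B
t=1: vr[B=1024/3121 E=0 F=0 H=0] → run E
t=2: vr[B=1024/3121 D=0 E=1024/3121 F=0 H=0] → run D
t=3: vr[B=1024/3121 D=1024/1277 E=1024/3121 F=0 H=0] → run F
t=4: vr[B=1024/3121 D=1024/1277 E=1024/3121 F=512/793 G=0 H=0] → run G
t=5: vr[B=1024/3121 D=1024/1277 E=1024/3121 F=512/793 G=1024/423 H=0] → run H
t=6: vr[B=1024/3121 D=1024/1277 E=1024/3121 F=512/793 G=1024/423 H=1024/3121] → run B
t=7: vr[B=2048/3121 D=1024/1277 E=1024/3121 F=512/793 G=1024/423 H=1024/3121] → run E
t=8: vr[B=2048/3121 D=1024/1277 E=2048/3121 F=512/793 G=1024/423 H=1024/3121] → run H
t=9: vr[B=2048/3121 D=1024/1277 E=2048/3121 F=512/793 G=1024/423 H=2048/3121] → run F
t=10: vr[B=2048/3121 D=1024/1277 E=2048/3121 F=1024/793 G=1024/423 H=2048/3121] → run B
t=11: vr[B=3072/3121 D=1024/1277 E=2048/3121 F=1024/793 G=1024/423 H=2048/3121] → run E
t=12: vr[B=3072/3121 D=1024/1277 F=1024/793 G=1024/423 H=2048/3121] → run H
t=13: vr[B=3072/3121 D=1024/1277 F=1024/793 G=1024/423 H=3072/3121] → run D
t=14: vr[B=3072/3121 D=2048/1277 F=1024/793 G=1024/423 H=3072/3121] → run B
t=15: vr[D=2048/1277 F=1024/793 G=1024/423 H=3072/3121] → run H
t=16: vr[D=2048/1277 F=1024/793 G=1024/423 H=4096/3121] → run F
t=17: vr[D=2048/1277 F=1536/793 G=1024/423 H=4096/3121] → run H
t=18: vr[D=2048/1277 F=1536/793 G=1024/423 H=5120/3121] → run D
t=19: vr[F=1536/793 G=1024/423 H=5120/3121] → run H
t=20: vr[F=1536/793 G=1024/423 H=6144/3121] → run F
t=21: vr[F=2048/793 G=1024/423 H=6144/3121] → run H
t=22: vr[F=2048/793 G=1024/423] → run G
t=23: vr[F=2048/793 G=2048/423] → run F
t=24: vr[F=2560/793 G=2048/423] → run F
t=25: vr[F=3072/793 G=2048/423] → run F
t=26: vr[G=2048/423] → run G
t=27: vr[G=1024/141] → run G
t=28: vr[G=4096/423] → run G
t=29: vr[G=5120/423] → run G
t=30: (idle)
t=31: (idle)
t=32: (idle)
t=33: (idle)

context switches = 25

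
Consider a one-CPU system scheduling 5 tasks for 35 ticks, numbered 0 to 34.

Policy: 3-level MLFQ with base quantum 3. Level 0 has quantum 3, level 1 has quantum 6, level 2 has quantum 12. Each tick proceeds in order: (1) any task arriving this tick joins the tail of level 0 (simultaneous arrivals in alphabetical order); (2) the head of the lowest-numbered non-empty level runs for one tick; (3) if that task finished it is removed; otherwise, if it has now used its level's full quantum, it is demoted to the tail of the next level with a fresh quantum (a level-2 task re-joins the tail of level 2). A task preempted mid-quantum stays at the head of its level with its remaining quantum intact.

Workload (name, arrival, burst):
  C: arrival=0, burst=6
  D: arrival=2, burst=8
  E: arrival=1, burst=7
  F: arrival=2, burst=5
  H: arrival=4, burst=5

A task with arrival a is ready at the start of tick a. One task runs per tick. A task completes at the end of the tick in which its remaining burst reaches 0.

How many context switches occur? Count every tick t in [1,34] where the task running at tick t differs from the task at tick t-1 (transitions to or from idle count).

t=0: L0/L1/L2 = C/-/- → run C
t=1: L0/L1/L2 = CE/-/- → run C
t=2: L0/L1/L2 = CEDF/-/- → run C
t=3: L0/L1/L2 = EDF/C/- → run E
t=4: L0/L1/L2 = EDFH/C/- → run E
t=5: L0/L1/L2 = EDFH/C/- → run E
t=6: L0/L1/L2 = DFH/CE/- → run D
t=7: L0/L1/L2 = DFH/CE/- → run D
t=8: L0/L1/L2 = DFH/CE/- → run D
t=9: L0/L1/L2 = FH/CED/- → run F
t=10: L0/L1/L2 = FH/CED/- → run F
t=11: L0/L1/L2 = FH/CED/- → run F
t=12: L0/L1/L2 = H/CEDF/- → run H
t=13: L0/L1/L2 = H/CEDF/- → run H
t=14: L0/L1/L2 = H/CEDF/- → run H
t=15: L0/L1/L2 = -/CEDFH/- → run C
t=16: L0/L1/L2 = -/CEDFH/- → run C
t=17: L0/L1/L2 = -/CEDFH/- → run C
t=18: L0/L1/L2 = -/EDFH/- → run E
t=19: L0/L1/L2 = -/EDFH/- → run E
t=20: L0/L1/L2 = -/EDFH/- → run E
t=21: L0/L1/L2 = -/EDFH/- → run E
t=22: L0/L1/L2 = -/DFH/- → run D
t=23: L0/L1/L2 = -/DFH/- → run D
t=24: L0/L1/L2 = -/DFH/- → run D
t=25: L0/L1/L2 = -/DFH/- → run D
t=26: L0/L1/L2 = -/DFH/- → run D
t=27: L0/L1/L2 = -/FH/- → run F
t=28: L0/L1/L2 = -/FH/- → run F
t=29: L0/L1/L2 = -/H/- → run H
t=30: L0/L1/L2 = -/H/- → run H
t=31: (idle)
t=32: (idle)
t=33: (idle)
t=34: (idle)

context switches = 10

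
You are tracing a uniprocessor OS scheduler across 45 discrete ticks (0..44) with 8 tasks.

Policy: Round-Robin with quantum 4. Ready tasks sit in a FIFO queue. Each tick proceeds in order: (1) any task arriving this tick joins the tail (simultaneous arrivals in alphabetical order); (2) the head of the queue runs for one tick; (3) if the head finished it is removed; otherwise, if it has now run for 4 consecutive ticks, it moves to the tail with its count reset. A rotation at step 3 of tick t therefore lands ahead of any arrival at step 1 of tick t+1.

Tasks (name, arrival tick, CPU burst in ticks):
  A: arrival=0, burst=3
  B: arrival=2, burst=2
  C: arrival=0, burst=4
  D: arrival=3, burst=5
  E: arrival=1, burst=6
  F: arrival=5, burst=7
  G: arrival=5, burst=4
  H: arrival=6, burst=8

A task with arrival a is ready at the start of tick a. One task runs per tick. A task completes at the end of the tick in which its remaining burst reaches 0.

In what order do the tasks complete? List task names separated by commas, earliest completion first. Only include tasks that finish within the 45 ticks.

t=0: queue=[A,C] q_used=0 → run A
t=1: queue=[A,C,E] q_used=1 → run A
t=2: queue=[A,C,E,B] q_used=2 → run A
t=3: queue=[C,E,B,D] q_used=0 → run C
t=4: queue=[C,E,B,D] q_used=1 → run C
t=5: queue=[C,E,B,D,F,G] q_used=2 → run C
t=6: queue=[C,E,B,D,F,G,H] q_used=3 → run C
t=7: queue=[E,B,D,F,G,H] q_used=0 → run E
t=8: queue=[E,B,D,F,G,H] q_used=1 → run E
t=9: queue=[E,B,D,F,G,H] q_used=2 → run E
t=10: queue=[E,B,D,F,G,H] q_used=3 → run E
t=11: queue=[B,D,F,G,H,E] q_used=0 → run B
t=12: queue=[B,D,F,G,H,E] q_used=1 → run B
t=13: queue=[D,F,G,H,E] q_used=0 → run D
t=14: queue=[D,F,G,H,E] q_used=1 → run D
t=15: queue=[D,F,G,H,E] q_used=2 → run D
t=16: queue=[D,F,G,H,E] q_used=3 → run D
t=17: queue=[F,G,H,E,D] q_used=0 → run F
t=18: queue=[F,G,H,E,D] q_used=1 → run F
t=19: queue=[F,G,H,E,D] q_used=2 → run F
t=20: queue=[F,G,H,E,D] q_used=3 → run F
t=21: queue=[G,H,E,D,F] q_used=0 → run G
t=22: queue=[G,H,E,D,F] q_used=1 → run G
t=23: queue=[G,H,E,D,F] q_used=2 → run G
t=24: queue=[G,H,E,D,F] q_used=3 → run G
t=25: queue=[H,E,D,F] q_used=0 → run H
t=26: queue=[H,E,D,F] q_used=1 → run H
t=27: queue=[H,E,D,F] q_used=2 → run H
t=28: queue=[H,E,D,F] q_used=3 → run H
t=29: queue=[E,D,F,H] q_used=0 → run E
t=30: queue=[E,D,F,H] q_used=1 → run E
t=31: queue=[D,F,H] q_used=0 → run D
t=32: queue=[F,H] q_used=0 → run F
t=33: queue=[F,H] q_used=1 → run F
t=34: queue=[F,H] q_used=2 → run F
t=35: queue=[H] q_used=0 → run H
t=36: queue=[H] q_used=1 → run H
t=37: queue=[H] q_used=2 → run H
t=38: queue=[H] q_used=3 → run H
t=39: (idle)
t=40: (idle)
t=41: (idle)
t=42: (idle)
t=43: (idle)
t=44: (idle)

completion order = A, C, B, G, E, D, F, H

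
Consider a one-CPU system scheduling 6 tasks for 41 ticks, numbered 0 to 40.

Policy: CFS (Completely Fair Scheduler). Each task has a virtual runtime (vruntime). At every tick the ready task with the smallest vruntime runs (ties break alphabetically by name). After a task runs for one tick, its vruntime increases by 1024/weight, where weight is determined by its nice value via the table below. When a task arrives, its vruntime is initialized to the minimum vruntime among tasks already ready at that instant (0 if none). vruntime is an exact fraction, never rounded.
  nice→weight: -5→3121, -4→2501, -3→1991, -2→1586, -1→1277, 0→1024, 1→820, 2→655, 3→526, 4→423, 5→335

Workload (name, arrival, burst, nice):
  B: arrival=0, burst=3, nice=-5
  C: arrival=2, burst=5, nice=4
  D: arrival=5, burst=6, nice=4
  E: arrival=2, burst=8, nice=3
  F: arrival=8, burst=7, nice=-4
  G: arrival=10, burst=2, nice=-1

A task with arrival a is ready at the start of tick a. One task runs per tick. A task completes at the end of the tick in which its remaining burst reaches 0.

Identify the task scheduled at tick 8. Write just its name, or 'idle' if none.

t=0: vr[B=0] → run B
t=1: vr[B=1024/3121] → run B
t=2: vr[B=2048/3121 C=2048/3121 E=2048/3121] → run B
t=3: vr[C=2048/3121 E=2048/3121] → run C
t=4: vr[C=4062208/1320183 E=2048/3121] → run E
t=5: vr[C=4062208/1320183 D=2136576/820823 E=2136576/820823] → run D
t=6: vr[C=4062208/1320183 D=1744294400/347208129 E=2136576/820823] → run E
t=7: vr[C=4062208/1320183 D=1744294400/347208129 E=3734528/820823] → run C
t=8: vr[C=7258112/1320183 D=1744294400/347208129 E=3734528/820823 F=3734528/820823] → run E
t=9: vr[C=7258112/1320183 D=1744294400/347208129 E=5332480/820823 F=3734528/820823] → run F
t=10: vr[C=7258112/1320183 D=1744294400/347208129 E=5332480/820823 F=10180577280/2052878323 G=10180577280/2052878323] → run F
t=11: vr[C=7258112/1320183 D=1744294400/347208129 E=5332480/820823 F=11021100032/2052878323 G=10180577280/2052878323] → run G
t=12: vr[C=7258112/1320183 D=1744294400/347208129 E=5332480/820823 F=11021100032/2052878323 G=15102744589312/2621525618471] → run D
t=13: vr[C=7258112/1320183 D=2584817152/347208129 E=5332480/820823 F=11021100032/2052878323 G=15102744589312/2621525618471] → run F
t=14: vr[C=7258112/1320183 D=2584817152/347208129 E=5332480/820823 F=11861622784/2052878323 G=15102744589312/2621525618471] → run C
t=15: vr[C=3484672/440061 D=2584817152/347208129 E=5332480/820823 F=11861622784/2052878323 G=15102744589312/2621525618471] → run G
t=16: vr[C=3484672/440061 D=2584817152/347208129 E=5332480/820823 F=11861622784/2052878323] → run F
t=17: vr[C=3484672/440061 D=2584817152/347208129 E=5332480/820823 F=12702145536/2052878323] → run F
t=18: vr[C=3484672/440061 D=2584817152/347208129 E=5332480/820823 F=13542668288/2052878323] → run E
t=19: vr[C=3484672/440061 D=2584817152/347208129 E=6930432/820823 F=13542668288/2052878323] → run F
t=20: vr[C=3484672/440061 D=2584817152/347208129 E=6930432/820823 F=14383191040/2052878323] → run F
t=21: vr[C=3484672/440061 D=2584817152/347208129 E=6930432/820823] → run D
t=22: vr[C=3484672/440061 D=1141779968/115736043 E=6930432/820823] → run C
t=23: vr[C=13649920/1320183 D=1141779968/115736043 E=6930432/820823] → run E
t=24: vr[C=13649920/1320183 D=1141779968/115736043 E=8528384/820823] → run D
t=25: vr[C=13649920/1320183 D=4265862656/347208129 E=8528384/820823] → run C
t=26: vr[D=4265862656/347208129 E=8528384/820823] → run E
t=27: vr[D=4265862656/347208129 E=10126336/820823] → run D
t=28: vr[D=5106385408/347208129 E=10126336/820823] → run E
t=29: vr[D=5106385408/347208129 E=11724288/820823] → run E
t=30: vr[D=5106385408/347208129] → run D
t=31: (idle)
t=32: (idle)
t=33: (idle)
t=34: (idle)
t=35: (idle)
t=36: (idle)
t=37: (idle)
t=38: (idle)
t=39: (idle)
t=40: (idle)

running at tick 8 = E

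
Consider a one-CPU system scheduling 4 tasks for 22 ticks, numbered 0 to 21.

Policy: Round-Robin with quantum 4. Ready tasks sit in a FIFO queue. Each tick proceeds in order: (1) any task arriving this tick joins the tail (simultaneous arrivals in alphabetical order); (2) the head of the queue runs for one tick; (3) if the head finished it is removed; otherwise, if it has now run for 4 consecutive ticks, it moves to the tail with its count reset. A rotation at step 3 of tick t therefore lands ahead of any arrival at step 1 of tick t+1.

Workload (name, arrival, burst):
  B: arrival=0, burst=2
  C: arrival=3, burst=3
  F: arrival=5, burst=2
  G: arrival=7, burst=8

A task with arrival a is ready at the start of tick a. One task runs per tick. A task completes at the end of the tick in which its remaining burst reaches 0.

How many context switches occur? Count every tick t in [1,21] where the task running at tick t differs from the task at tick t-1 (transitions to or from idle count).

t=0: queue=[B] q_used=0 → run B
t=1: queue=[B] q_used=1 → run B
t=2: (idle)
t=3: queue=[C] q_used=0 → run C
t=4: queue=[C] q_used=1 → run C
t=5: queue=[C,F] q_used=2 → run C
t=6: queue=[F] q_used=0 → run F
t=7: queue=[F,G] q_used=1 → run F
t=8: queue=[G] q_used=0 → run G
t=9: queue=[G] q_used=1 → run G
t=10: queue=[G] q_used=2 → run G
t=11: queue=[G] q_used=3 → run G
t=12: queue=[G] q_used=0 → run G
t=13: queue=[G] q_used=1 → run G
t=14: queue=[G] q_used=2 → run G
t=15: queue=[G] q_used=3 → run G
t=16: (idle)
t=17: (idle)
t=18: (idle)
t=19: (idle)
t=20: (idle)
t=21: (idle)

context switches = 5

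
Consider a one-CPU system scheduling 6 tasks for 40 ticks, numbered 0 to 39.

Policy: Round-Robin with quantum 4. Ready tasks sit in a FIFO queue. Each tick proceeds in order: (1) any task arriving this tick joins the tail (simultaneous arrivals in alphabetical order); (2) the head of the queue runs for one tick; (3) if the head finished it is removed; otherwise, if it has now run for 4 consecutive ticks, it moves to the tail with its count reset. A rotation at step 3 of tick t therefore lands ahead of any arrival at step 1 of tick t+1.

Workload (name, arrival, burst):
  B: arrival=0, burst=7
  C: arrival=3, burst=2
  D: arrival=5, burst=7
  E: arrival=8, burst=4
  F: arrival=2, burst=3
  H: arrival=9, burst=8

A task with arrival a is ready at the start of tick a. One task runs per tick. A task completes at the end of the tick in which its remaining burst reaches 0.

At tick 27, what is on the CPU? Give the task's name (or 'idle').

t=0: queue=[B] q_used=0 → run B
t=1: queue=[B] q_used=1 → run B
t=2: queue=[B,F] q_used=2 → run B
t=3: queue=[B,F,C] q_used=3 → run B
t=4: queue=[F,C,B] q_used=0 → run F
t=5: queue=[F,C,B,D] q_used=1 → run F
t=6: queue=[F,C,B,D] q_used=2 → run F
t=7: queue=[C,B,D] q_used=0 → run C
t=8: queue=[C,B,D,E] q_used=1 → run C
t=9: queue=[B,D,E,H] q_used=0 → run B
t=10: queue=[B,D,E,H] q_used=1 → run B
t=11: queue=[B,D,E,H] q_used=2 → run B
t=12: queue=[D,E,H] q_used=0 → run D
t=13: queue=[D,E,H] q_used=1 → run D
t=14: queue=[D,E,H] q_used=2 → run D
t=15: queue=[D,E,H] q_used=3 → run D
t=16: queue=[E,H,D] q_used=0 → run E
t=17: queue=[E,H,D] q_used=1 → run E
t=18: queue=[E,H,D] q_used=2 → run E
t=19: queue=[E,H,D] q_used=3 → run E
t=20: queue=[H,D] q_used=0 → run H
t=21: queue=[H,D] q_used=1 → run H
t=22: queue=[H,D] q_used=2 → run H
t=23: queue=[H,D] q_used=3 → run H
t=24: queue=[D,H] q_used=0 → run D
t=25: queue=[D,H] q_used=1 → run D
t=26: queue=[D,H] q_used=2 → run D
t=27: queue=[H] q_used=0 → run H
t=28: queue=[H] q_used=1 → run H
t=29: queue=[H] q_used=2 → run H
t=30: queue=[H] q_used=3 → run H
t=31: (idle)
t=32: (idle)
t=33: (idle)
t=34: (idle)
t=35: (idle)
t=36: (idle)
t=37: (idle)
t=38: (idle)
t=39: (idle)

running at tick 27 = H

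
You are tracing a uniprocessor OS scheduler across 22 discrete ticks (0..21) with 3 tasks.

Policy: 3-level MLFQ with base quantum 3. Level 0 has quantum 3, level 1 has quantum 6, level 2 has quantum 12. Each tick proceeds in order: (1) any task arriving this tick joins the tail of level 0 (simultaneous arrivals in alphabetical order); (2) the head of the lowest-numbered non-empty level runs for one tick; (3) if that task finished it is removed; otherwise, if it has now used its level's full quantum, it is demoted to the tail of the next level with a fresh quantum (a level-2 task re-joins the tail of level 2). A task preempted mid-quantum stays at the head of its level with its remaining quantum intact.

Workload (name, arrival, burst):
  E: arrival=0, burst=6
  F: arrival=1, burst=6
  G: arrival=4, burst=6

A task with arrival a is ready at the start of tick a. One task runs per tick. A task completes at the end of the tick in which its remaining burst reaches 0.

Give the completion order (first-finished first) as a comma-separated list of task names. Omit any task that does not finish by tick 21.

t=0: L0/L1/L2 = E/-/- → run E
t=1: L0/L1/L2 = EF/-/- → run E
t=2: L0/L1/L2 = EF/-/- → run E
t=3: L0/L1/L2 = F/E/- → run F
t=4: L0/L1/L2 = FG/E/- → run F
t=5: L0/L1/L2 = FG/E/- → run F
t=6: L0/L1/L2 = G/EF/- → run G
t=7: L0/L1/L2 = G/EF/- → run G
t=8: L0/L1/L2 = G/EF/- → run G
t=9: L0/L1/L2 = -/EFG/- → run E
t=10: L0/L1/L2 = -/EFG/- → run E
t=11: L0/L1/L2 = -/EFG/- → run E
t=12: L0/L1/L2 = -/FG/- → run F
t=13: L0/L1/L2 = -/FG/- → run F
t=14: L0/L1/L2 = -/FG/- → run F
t=15: L0/L1/L2 = -/G/- → run G
t=16: L0/L1/L2 = -/G/- → run G
t=17: L0/L1/L2 = -/G/- → run G
t=18: (idle)
t=19: (idle)
t=20: (idle)
t=21: (idle)

completion order = E, F, G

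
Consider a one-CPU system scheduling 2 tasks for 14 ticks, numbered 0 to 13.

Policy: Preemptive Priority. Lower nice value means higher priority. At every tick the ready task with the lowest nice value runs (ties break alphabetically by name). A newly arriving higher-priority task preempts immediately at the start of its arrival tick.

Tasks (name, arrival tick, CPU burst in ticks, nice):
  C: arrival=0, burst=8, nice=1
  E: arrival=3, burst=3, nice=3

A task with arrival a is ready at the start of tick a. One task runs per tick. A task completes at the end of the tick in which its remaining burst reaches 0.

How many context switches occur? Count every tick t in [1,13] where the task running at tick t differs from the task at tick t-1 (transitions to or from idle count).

t=0: ready={C} → run C
t=1: ready={C} → run C
t=2: ready={C} → run C
t=3: ready={C,E} → run C
t=4: ready={C,E} → run C
t=5: ready={C,E} → run C
t=6: ready={C,E} → run C
t=7: ready={C,E} → run C
t=8: ready={E} → run E
t=9: ready={E} → run E
t=10: ready={E} → run E
t=11: (idle)
t=12: (idle)
t=13: (idle)

context switches = 2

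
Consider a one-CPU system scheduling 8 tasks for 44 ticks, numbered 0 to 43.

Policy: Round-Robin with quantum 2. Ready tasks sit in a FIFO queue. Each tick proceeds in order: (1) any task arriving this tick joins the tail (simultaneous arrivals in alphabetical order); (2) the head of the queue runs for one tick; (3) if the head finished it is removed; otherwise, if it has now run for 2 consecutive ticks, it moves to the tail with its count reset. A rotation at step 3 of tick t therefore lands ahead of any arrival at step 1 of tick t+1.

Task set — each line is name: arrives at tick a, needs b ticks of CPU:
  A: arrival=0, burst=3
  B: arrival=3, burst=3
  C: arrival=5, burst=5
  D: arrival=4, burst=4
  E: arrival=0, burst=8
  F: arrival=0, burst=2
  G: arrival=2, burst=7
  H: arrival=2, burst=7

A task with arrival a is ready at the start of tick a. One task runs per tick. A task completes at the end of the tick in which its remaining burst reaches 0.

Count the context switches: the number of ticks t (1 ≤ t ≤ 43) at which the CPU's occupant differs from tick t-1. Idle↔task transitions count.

context switches = 22

t=0: queue=[A,E,F] q_used=0 → run A
t=1: queue=[A,E,F] q_used=1 → run A
t=2: queue=[E,F,A,G,H] q_used=0 → run E
t=3: queue=[E,F,A,G,H,B] q_used=1 → run E
t=4: queue=[F,A,G,H,B,E,D] q_used=0 → run F
t=5: queue=[F,A,G,H,B,E,D,C] q_used=1 → run F
t=6: queue=[A,G,H,B,E,D,C] q_used=0 → run A
t=7: queue=[G,H,B,E,D,C] q_used=0 → run G
t=8: queue=[G,H,B,E,D,C] q_used=1 → run G
t=9: queue=[H,B,E,D,C,G] q_used=0 → run H
t=10: queue=[H,B,E,D,C,G] q_used=1 → run H
t=11: queue=[B,E,D,C,G,H] q_used=0 → run B
t=12: queue=[B,E,D,C,G,H] q_used=1 → run B
t=13: queue=[E,D,C,G,H,B] q_used=0 → run E
t=14: queue=[E,D,C,G,H,B] q_used=1 → run E
t=15: queue=[D,C,G,H,B,E] q_used=0 → run D
t=16: queue=[D,C,G,H,B,E] q_used=1 → run D
t=17: queue=[C,G,H,B,E,D] q_used=0 → run C
t=18: queue=[C,G,H,B,E,D] q_used=1 → run C
t=19: queue=[G,H,B,E,D,C] q_used=0 → run G
t=20: queue=[G,H,B,E,D,C] q_used=1 → run G
t=21: queue=[H,B,E,D,C,G] q_used=0 → run H
t=22: queue=[H,B,E,D,C,G] q_used=1 → run H
t=23: queue=[B,E,D,C,G,H] q_used=0 → run B
t=24: queue=[E,D,C,G,H] q_used=0 → run E
t=25: queue=[E,D,C,G,H] q_used=1 → run E
t=26: queue=[D,C,G,H,E] q_used=0 → run D
t=27: queue=[D,C,G,H,E] q_used=1 → run D
t=28: queue=[C,G,H,E] q_used=0 → run C
t=29: queue=[C,G,H,E] q_used=1 → run C
t=30: queue=[G,H,E,C] q_used=0 → run G
t=31: queue=[G,H,E,C] q_used=1 → run G
t=32: queue=[H,E,C,G] q_used=0 → run H
t=33: queue=[H,E,C,G] q_used=1 → run H
t=34: queue=[E,C,G,H] q_used=0 → run E
t=35: queue=[E,C,G,H] q_used=1 → run E
t=36: queue=[C,G,H] q_used=0 → run C
t=37: queue=[G,H] q_used=0 → run G
t=38: queue=[H] q_used=0 → run H
t=39: (idle)
t=40: (idle)
t=41: (idle)
t=42: (idle)
t=43: (idle)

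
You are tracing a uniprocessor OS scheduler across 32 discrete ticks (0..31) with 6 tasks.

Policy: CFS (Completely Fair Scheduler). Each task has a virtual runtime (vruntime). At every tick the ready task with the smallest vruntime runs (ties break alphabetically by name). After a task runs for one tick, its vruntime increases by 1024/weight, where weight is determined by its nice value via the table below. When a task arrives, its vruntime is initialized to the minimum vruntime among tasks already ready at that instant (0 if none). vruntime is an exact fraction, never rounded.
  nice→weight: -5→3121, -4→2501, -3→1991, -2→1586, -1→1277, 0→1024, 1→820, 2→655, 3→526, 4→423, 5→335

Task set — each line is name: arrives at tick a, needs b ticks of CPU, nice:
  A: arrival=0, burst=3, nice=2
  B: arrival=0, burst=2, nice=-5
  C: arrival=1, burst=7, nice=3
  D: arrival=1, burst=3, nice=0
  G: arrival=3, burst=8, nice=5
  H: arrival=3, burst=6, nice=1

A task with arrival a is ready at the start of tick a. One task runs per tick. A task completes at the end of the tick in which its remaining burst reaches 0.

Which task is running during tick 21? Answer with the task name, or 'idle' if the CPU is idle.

running at tick 21 = C

t=0: vr[A=0 B=0] → run A
t=1: vr[A=1024/655 B=0 C=0 D=0] → run B
t=2: vr[A=1024/655 B=1024/3121 C=0 D=0] → run C
t=3: vr[A=1024/655 B=1024/3121 C=512/263 D=0 G=0 H=0] → run D
t=4: vr[A=1024/655 B=1024/3121 C=512/263 D=1 G=0 H=0] → run G
t=5: vr[A=1024/655 B=1024/3121 C=512/263 D=1 G=1024/335 H=0] → run H
t=6: vr[A=1024/655 B=1024/3121 C=512/263 D=1 G=1024/335 H=256/205] → run B
t=7: vr[A=1024/655 C=512/263 D=1 G=1024/335 H=256/205] → run D
t=8: vr[A=1024/655 C=512/263 D=2 G=1024/335 H=256/205] → run H
t=9: vr[A=1024/655 C=512/263 D=2 G=1024/335 H=512/205] → run A
t=10: vr[A=2048/655 C=512/263 D=2 G=1024/335 H=512/205] → run C
t=11: vr[A=2048/655 C=1024/263 D=2 G=1024/335 H=512/205] → run D
t=12: vr[A=2048/655 C=1024/263 G=1024/335 H=512/205] → run H
t=13: vr[A=2048/655 C=1024/263 G=1024/335 H=768/205] → run G
t=14: vr[A=2048/655 C=1024/263 G=2048/335 H=768/205] → run A
t=15: vr[C=1024/263 G=2048/335 H=768/205] → run H
t=16: vr[C=1024/263 G=2048/335 H=1024/205] → run C
t=17: vr[C=1536/263 G=2048/335 H=1024/205] → run H
t=18: vr[C=1536/263 G=2048/335 H=256/41] → run C
t=19: vr[C=2048/263 G=2048/335 H=256/41] → run G
t=20: vr[C=2048/263 G=3072/335 H=256/41] → run H
t=21: vr[C=2048/263 G=3072/335] → run C
t=22: vr[C=2560/263 G=3072/335] → run G
t=23: vr[C=2560/263 G=4096/335] → run C
t=24: vr[C=3072/263 G=4096/335] → run C
t=25: vr[G=4096/335] → run G
t=26: vr[G=1024/67] → run G
t=27: vr[G=6144/335] → run G
t=28: vr[G=7168/335] → run G
t=29: (idle)
t=30: (idle)
t=31: (idle)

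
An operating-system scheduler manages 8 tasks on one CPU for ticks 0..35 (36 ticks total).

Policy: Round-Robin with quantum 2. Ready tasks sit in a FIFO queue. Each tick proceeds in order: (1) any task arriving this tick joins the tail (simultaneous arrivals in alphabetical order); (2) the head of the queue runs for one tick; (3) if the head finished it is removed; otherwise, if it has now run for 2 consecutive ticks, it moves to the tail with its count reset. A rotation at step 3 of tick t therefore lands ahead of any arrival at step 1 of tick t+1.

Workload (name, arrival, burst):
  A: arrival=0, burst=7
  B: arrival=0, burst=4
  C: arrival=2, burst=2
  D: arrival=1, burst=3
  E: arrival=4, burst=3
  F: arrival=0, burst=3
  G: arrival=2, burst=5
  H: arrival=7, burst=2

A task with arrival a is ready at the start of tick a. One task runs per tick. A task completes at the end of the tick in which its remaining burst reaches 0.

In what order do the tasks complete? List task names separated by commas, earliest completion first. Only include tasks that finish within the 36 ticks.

completion order = C, B, F, H, D, E, A, G

t=0: queue=[A,B,F] q_used=0 → run A
t=1: queue=[A,B,F,D] q_used=1 → run A
t=2: queue=[B,F,D,A,C,G] q_used=0 → run B
t=3: queue=[B,F,D,A,C,G] q_used=1 → run B
t=4: queue=[F,D,A,C,G,B,E] q_used=0 → run F
t=5: queue=[F,D,A,C,G,B,E] q_used=1 → run F
t=6: queue=[D,A,C,G,B,E,F] q_used=0 → run D
t=7: queue=[D,A,C,G,B,E,F,H] q_used=1 → run D
t=8: queue=[A,C,G,B,E,F,H,D] q_used=0 → run A
t=9: queue=[A,C,G,B,E,F,H,D] q_used=1 → run A
t=10: queue=[C,G,B,E,F,H,D,A] q_used=0 → run C
t=11: queue=[C,G,B,E,F,H,D,A] q_used=1 → run C
t=12: queue=[G,B,E,F,H,D,A] q_used=0 → run G
t=13: queue=[G,B,E,F,H,D,A] q_used=1 → run G
t=14: queue=[B,E,F,H,D,A,G] q_used=0 → run B
t=15: queue=[B,E,F,H,D,A,G] q_used=1 → run B
t=16: queue=[E,F,H,D,A,G] q_used=0 → run E
t=17: queue=[E,F,H,D,A,G] q_used=1 → run E
t=18: queue=[F,H,D,A,G,E] q_used=0 → run F
t=19: queue=[H,D,A,G,E] q_used=0 → run H
t=20: queue=[H,D,A,G,E] q_used=1 → run H
t=21: queue=[D,A,G,E] q_used=0 → run D
t=22: queue=[A,G,E] q_used=0 → run A
t=23: queue=[A,G,E] q_used=1 → run A
t=24: queue=[G,E,A] q_used=0 → run G
t=25: queue=[G,E,A] q_used=1 → run G
t=26: queue=[E,A,G] q_used=0 → run E
t=27: queue=[A,G] q_used=0 → run A
t=28: queue=[G] q_used=0 → run G
t=29: (idle)
t=30: (idle)
t=31: (idle)
t=32: (idle)
t=33: (idle)
t=34: (idle)
t=35: (idle)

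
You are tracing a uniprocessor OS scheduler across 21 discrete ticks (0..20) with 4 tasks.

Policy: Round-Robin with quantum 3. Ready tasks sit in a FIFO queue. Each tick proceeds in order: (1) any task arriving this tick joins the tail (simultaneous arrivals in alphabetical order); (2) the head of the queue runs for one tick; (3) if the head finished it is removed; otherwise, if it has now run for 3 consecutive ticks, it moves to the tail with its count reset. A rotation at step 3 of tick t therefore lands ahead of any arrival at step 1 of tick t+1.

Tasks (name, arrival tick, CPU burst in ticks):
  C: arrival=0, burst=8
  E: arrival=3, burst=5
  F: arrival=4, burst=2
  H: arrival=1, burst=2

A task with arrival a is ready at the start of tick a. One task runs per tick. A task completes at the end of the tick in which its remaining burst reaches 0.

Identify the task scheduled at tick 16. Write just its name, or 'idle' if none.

t=0: queue=[C] q_used=0 → run C
t=1: queue=[C,H] q_used=1 → run C
t=2: queue=[C,H] q_used=2 → run C
t=3: queue=[H,C,E] q_used=0 → run H
t=4: queue=[H,C,E,F] q_used=1 → run H
t=5: queue=[C,E,F] q_used=0 → run C
t=6: queue=[C,E,F] q_used=1 → run C
t=7: queue=[C,E,F] q_used=2 → run C
t=8: queue=[E,F,C] q_used=0 → run E
t=9: queue=[E,F,C] q_used=1 → run E
t=10: queue=[E,F,C] q_used=2 → run E
t=11: queue=[F,C,E] q_used=0 → run F
t=12: queue=[F,C,E] q_used=1 → run F
t=13: queue=[C,E] q_used=0 → run C
t=14: queue=[C,E] q_used=1 → run C
t=15: queue=[E] q_used=0 → run E
t=16: queue=[E] q_used=1 → run E
t=17: (idle)
t=18: (idle)
t=19: (idle)
t=20: (idle)

running at tick 16 = E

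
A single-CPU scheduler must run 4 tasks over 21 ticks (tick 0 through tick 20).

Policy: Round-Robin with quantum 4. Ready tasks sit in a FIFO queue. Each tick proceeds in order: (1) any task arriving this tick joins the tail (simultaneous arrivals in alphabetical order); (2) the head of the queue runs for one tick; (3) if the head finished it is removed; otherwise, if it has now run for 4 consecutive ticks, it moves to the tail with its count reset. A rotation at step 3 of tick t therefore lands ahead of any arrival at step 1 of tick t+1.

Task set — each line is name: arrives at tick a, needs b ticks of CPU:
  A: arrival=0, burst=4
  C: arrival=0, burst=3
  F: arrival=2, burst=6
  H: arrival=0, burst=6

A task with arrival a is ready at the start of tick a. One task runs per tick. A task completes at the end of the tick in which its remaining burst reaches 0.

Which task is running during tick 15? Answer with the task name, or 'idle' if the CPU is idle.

t=0: queue=[A,C,H] q_used=0 → run A
t=1: queue=[A,C,H] q_used=1 → run A
t=2: queue=[A,C,H,F] q_used=2 → run A
t=3: queue=[A,C,H,F] q_used=3 → run A
t=4: queue=[C,H,F] q_used=0 → run C
t=5: queue=[C,H,F] q_used=1 → run C
t=6: queue=[C,H,F] q_used=2 → run C
t=7: queue=[H,F] q_used=0 → run H
t=8: queue=[H,F] q_used=1 → run H
t=9: queue=[H,F] q_used=2 → run H
t=10: queue=[H,F] q_used=3 → run H
t=11: queue=[F,H] q_used=0 → run F
t=12: queue=[F,H] q_used=1 → run F
t=13: queue=[F,H] q_used=2 → run F
t=14: queue=[F,H] q_used=3 → run F
t=15: queue=[H,F] q_used=0 → run H
t=16: queue=[H,F] q_used=1 → run H
t=17: queue=[F] q_used=0 → run F
t=18: queue=[F] q_used=1 → run F
t=19: (idle)
t=20: (idle)

running at tick 15 = H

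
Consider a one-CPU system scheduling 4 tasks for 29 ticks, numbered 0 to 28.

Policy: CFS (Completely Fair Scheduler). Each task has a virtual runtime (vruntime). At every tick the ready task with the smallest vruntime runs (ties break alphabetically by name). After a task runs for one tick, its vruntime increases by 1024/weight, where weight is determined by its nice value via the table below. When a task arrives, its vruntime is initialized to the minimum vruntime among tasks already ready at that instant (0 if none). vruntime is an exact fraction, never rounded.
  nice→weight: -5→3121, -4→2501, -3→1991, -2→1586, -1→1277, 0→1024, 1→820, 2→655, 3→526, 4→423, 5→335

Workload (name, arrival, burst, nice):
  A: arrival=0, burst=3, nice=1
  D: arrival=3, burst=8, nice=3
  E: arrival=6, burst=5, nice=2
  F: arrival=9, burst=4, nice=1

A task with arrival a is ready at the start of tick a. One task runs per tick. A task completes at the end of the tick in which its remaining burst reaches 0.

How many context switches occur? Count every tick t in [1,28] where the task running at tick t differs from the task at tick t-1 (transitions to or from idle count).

t=0: vr[A=0] → run A
t=1: vr[A=256/205] → run A
t=2: vr[A=512/205] → run A
t=3: vr[D=0] → run D
t=4: vr[D=512/263] → run D
t=5: vr[D=1024/263] → run D
t=6: vr[D=1536/263 E=1536/263] → run D
t=7: vr[D=2048/263 E=1536/263] → run E
t=8: vr[D=2048/263 E=1275392/172265] → run E
t=9: vr[D=2048/263 E=1544704/172265 F=2048/263] → run D
t=10: vr[D=2560/263 E=1544704/172265 F=2048/263] → run F
t=11: vr[D=2560/263 E=1544704/172265 F=487168/53915] → run E
t=12: vr[D=2560/263 E=1814016/172265 F=487168/53915] → run F
t=13: vr[D=2560/263 E=1814016/172265 F=554496/53915] → run D
t=14: vr[D=3072/263 E=1814016/172265 F=554496/53915] → run F
t=15: vr[D=3072/263 E=1814016/172265 F=621824/53915] → run E
t=16: vr[D=3072/263 E=2083328/172265 F=621824/53915] → run F
t=17: vr[D=3072/263 E=2083328/172265] → run D
t=18: vr[D=3584/263 E=2083328/172265] → run E
t=19: vr[D=3584/263] → run D
t=20: (idle)
t=21: (idle)
t=22: (idle)
t=23: (idle)
t=24: (idle)
t=25: (idle)
t=26: (idle)
t=27: (idle)
t=28: (idle)

context switches = 14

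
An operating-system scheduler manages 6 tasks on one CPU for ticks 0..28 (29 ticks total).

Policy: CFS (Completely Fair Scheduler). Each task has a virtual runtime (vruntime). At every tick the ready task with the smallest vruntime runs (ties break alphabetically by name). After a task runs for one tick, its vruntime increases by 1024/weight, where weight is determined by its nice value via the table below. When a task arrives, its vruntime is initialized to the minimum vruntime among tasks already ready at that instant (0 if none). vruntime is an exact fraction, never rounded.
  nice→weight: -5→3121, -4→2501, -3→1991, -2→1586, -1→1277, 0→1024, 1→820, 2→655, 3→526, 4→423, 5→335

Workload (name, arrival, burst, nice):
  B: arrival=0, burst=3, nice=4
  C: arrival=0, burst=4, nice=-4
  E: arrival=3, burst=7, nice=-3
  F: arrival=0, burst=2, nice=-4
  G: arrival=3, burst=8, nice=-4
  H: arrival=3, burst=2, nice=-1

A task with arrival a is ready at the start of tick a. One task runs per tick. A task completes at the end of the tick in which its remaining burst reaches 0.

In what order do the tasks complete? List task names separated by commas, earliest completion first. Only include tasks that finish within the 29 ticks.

t=0: vr[B=0 C=0 F=0] → run B
t=1: vr[B=1024/423 C=0 F=0] → run C
t=2: vr[B=1024/423 C=1024/2501 F=0] → run F
t=3: vr[B=1024/423 C=1024/2501 E=1024/2501 F=1024/2501 G=1024/2501 H=1024/2501] → run C
t=4: vr[B=1024/423 C=2048/2501 E=1024/2501 F=1024/2501 G=1024/2501 H=1024/2501] → run E
t=5: vr[B=1024/423 C=2048/2501 E=4599808/4979491 F=1024/2501 G=1024/2501 H=1024/2501] → run F
t=6: vr[B=1024/423 C=2048/2501 E=4599808/4979491 G=1024/2501 H=1024/2501] → run G
t=7: vr[B=1024/423 C=2048/2501 E=4599808/4979491 G=2048/2501 H=1024/2501] → run H
t=8: vr[B=1024/423 C=2048/2501 E=4599808/4979491 G=2048/2501 H=3868672/3193777] → run C
t=9: vr[B=1024/423 C=3072/2501 E=4599808/4979491 G=2048/2501 H=3868672/3193777] → run G
t=10: vr[B=1024/423 C=3072/2501 E=4599808/4979491 G=3072/2501 H=3868672/3193777] → run E
t=11: vr[B=1024/423 C=3072/2501 E=7160832/4979491 G=3072/2501 H=3868672/3193777] → run H
t=12: vr[B=1024/423 C=3072/2501 E=7160832/4979491 G=3072/2501] → run C
t=13: vr[B=1024/423 E=7160832/4979491 G=3072/2501] → run G
t=14: vr[B=1024/423 E=7160832/4979491 G=4096/2501] → run E
t=15: vr[B=1024/423 E=9721856/4979491 G=4096/2501] → run G
t=16: vr[B=1024/423 E=9721856/4979491 G=5120/2501] → run E
t=17: vr[B=1024/423 E=12282880/4979491 G=5120/2501] → run G
t=18: vr[B=1024/423 E=12282880/4979491 G=6144/2501] → run B
t=19: vr[B=2048/423 E=12282880/4979491 G=6144/2501] → run G
t=20: vr[B=2048/423 E=12282880/4979491 G=7168/2501] → run E
t=21: vr[B=2048/423 E=14843904/4979491 G=7168/2501] → run G
t=22: vr[B=2048/423 E=14843904/4979491 G=8192/2501] → run E
t=23: vr[B=2048/423 E=17404928/4979491 G=8192/2501] → run G
t=24: vr[B=2048/423 E=17404928/4979491] → run E
t=25: vr[B=2048/423] → run B
t=26: (idle)
t=27: (idle)
t=28: (idle)

completion order = F, H, C, G, E, B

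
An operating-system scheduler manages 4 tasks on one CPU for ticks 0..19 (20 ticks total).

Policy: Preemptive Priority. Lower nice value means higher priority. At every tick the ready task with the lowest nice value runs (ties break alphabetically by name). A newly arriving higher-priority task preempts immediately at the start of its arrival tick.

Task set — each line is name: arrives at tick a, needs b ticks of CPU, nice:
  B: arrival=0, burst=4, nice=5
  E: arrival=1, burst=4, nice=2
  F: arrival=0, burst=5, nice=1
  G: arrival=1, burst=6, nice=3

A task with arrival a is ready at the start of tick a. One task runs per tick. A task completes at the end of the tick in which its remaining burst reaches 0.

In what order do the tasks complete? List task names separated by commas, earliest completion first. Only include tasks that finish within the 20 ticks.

completion order = F, E, G, B

t=0: ready={B,F} → run F
t=1: ready={B,E,F,G} → run F
t=2: ready={B,E,F,G} → run F
t=3: ready={B,E,F,G} → run F
t=4: ready={B,E,F,G} → run F
t=5: ready={B,E,G} → run E
t=6: ready={B,E,G} → run E
t=7: ready={B,E,G} → run E
t=8: ready={B,E,G} → run E
t=9: ready={B,G} → run G
t=10: ready={B,G} → run G
t=11: ready={B,G} → run G
t=12: ready={B,G} → run G
t=13: ready={B,G} → run G
t=14: ready={B,G} → run G
t=15: ready={B} → run B
t=16: ready={B} → run B
t=17: ready={B} → run B
t=18: ready={B} → run B
t=19: (idle)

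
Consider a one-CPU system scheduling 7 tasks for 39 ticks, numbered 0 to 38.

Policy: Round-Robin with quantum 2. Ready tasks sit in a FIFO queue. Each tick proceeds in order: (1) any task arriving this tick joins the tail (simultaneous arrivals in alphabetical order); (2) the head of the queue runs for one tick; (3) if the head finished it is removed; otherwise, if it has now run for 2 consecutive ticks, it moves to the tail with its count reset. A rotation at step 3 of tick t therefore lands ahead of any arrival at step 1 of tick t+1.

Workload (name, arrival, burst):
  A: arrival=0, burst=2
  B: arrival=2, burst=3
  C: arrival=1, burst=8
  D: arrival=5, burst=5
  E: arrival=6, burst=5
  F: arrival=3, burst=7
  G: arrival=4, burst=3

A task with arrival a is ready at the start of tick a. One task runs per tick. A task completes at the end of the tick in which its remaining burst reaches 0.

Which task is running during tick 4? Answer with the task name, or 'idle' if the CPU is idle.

t=0: queue=[A] q_used=0 → run A
t=1: queue=[A,C] q_used=1 → run A
t=2: queue=[C,B] q_used=0 → run C
t=3: queue=[C,B,F] q_used=1 → run C
t=4: queue=[B,F,C,G] q_used=0 → run B
t=5: queue=[B,F,C,G,D] q_used=1 → run B
t=6: queue=[F,C,G,D,B,E] q_used=0 → run F
t=7: queue=[F,C,G,D,B,E] q_used=1 → run F
t=8: queue=[C,G,D,B,E,F] q_used=0 → run C
t=9: queue=[C,G,D,B,E,F] q_used=1 → run C
t=10: queue=[G,D,B,E,F,C] q_used=0 → run G
t=11: queue=[G,D,B,E,F,C] q_used=1 → run G
t=12: queue=[D,B,E,F,C,G] q_used=0 → run D
t=13: queue=[D,B,E,F,C,G] q_used=1 → run D
t=14: queue=[B,E,F,C,G,D] q_used=0 → run B
t=15: queue=[E,F,C,G,D] q_used=0 → run E
t=16: queue=[E,F,C,G,D] q_used=1 → run E
t=17: queue=[F,C,G,D,E] q_used=0 → run F
t=18: queue=[F,C,G,D,E] q_used=1 → run F
t=19: queue=[C,G,D,E,F] q_used=0 → run C
t=20: queue=[C,G,D,E,F] q_used=1 → run C
t=21: queue=[G,D,E,F,C] q_used=0 → run G
t=22: queue=[D,E,F,C] q_used=0 → run D
t=23: queue=[D,E,F,C] q_used=1 → run D
t=24: queue=[E,F,C,D] q_used=0 → run E
t=25: queue=[E,F,C,D] q_used=1 → run E
t=26: queue=[F,C,D,E] q_used=0 → run F
t=27: queue=[F,C,D,E] q_used=1 → run F
t=28: queue=[C,D,E,F] q_used=0 → run C
t=29: queue=[C,D,E,F] q_used=1 → run C
t=30: queue=[D,E,F] q_used=0 → run D
t=31: queue=[E,F] q_used=0 → run E
t=32: queue=[F] q_used=0 → run F
t=33: (idle)
t=34: (idle)
t=35: (idle)
t=36: (idle)
t=37: (idle)
t=38: (idle)

running at tick 4 = B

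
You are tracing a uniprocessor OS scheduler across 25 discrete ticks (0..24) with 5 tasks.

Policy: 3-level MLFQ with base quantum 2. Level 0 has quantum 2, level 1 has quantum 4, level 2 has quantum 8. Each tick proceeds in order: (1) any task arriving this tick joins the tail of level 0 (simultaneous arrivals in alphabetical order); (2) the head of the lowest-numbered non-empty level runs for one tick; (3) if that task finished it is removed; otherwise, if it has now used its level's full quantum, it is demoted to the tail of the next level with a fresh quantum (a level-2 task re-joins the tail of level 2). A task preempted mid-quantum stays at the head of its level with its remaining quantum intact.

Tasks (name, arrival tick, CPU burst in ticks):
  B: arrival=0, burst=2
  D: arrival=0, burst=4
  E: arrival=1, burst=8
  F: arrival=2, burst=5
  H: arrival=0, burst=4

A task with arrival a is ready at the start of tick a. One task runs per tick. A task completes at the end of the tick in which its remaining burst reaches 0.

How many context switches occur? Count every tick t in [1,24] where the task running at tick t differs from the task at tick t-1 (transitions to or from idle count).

t=0: L0/L1/L2 = BDH/-/- → run B
t=1: L0/L1/L2 = BDHE/-/- → run B
t=2: L0/L1/L2 = DHEF/-/- → run D
t=3: L0/L1/L2 = DHEF/-/- → run D
t=4: L0/L1/L2 = HEF/D/- → run H
t=5: L0/L1/L2 = HEF/D/- → run H
t=6: L0/L1/L2 = EF/DH/- → run E
t=7: L0/L1/L2 = EF/DH/- → run E
t=8: L0/L1/L2 = F/DHE/- → run F
t=9: L0/L1/L2 = F/DHE/- → run F
t=10: L0/L1/L2 = -/DHEF/- → run D
t=11: L0/L1/L2 = -/DHEF/- → run D
t=12: L0/L1/L2 = -/HEF/- → run H
t=13: L0/L1/L2 = -/HEF/- → run H
t=14: L0/L1/L2 = -/EF/- → run E
t=15: L0/L1/L2 = -/EF/- → run E
t=16: L0/L1/L2 = -/EF/- → run E
t=17: L0/L1/L2 = -/EF/- → run E
t=18: L0/L1/L2 = -/F/E → run F
t=19: L0/L1/L2 = -/F/E → run F
t=20: L0/L1/L2 = -/F/E → run F
t=21: L0/L1/L2 = -/-/E → run E
t=22: L0/L1/L2 = -/-/E → run E
t=23: (idle)
t=24: (idle)

context switches = 10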